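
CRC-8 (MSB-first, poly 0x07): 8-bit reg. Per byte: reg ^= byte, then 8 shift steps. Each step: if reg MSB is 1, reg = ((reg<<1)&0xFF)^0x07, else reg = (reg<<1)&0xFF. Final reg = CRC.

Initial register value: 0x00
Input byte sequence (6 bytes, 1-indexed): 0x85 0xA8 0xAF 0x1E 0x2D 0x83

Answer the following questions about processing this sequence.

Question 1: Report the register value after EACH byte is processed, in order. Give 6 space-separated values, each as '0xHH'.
0x92 0xA6 0x3F 0xE7 0x78 0xEF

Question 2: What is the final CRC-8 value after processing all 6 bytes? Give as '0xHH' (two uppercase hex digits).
Answer: 0xEF

Derivation:
After byte 1 (0x85): reg=0x92
After byte 2 (0xA8): reg=0xA6
After byte 3 (0xAF): reg=0x3F
After byte 4 (0x1E): reg=0xE7
After byte 5 (0x2D): reg=0x78
After byte 6 (0x83): reg=0xEF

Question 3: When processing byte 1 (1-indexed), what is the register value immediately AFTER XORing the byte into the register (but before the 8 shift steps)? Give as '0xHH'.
Answer: 0x85

Derivation:
Register before byte 1: 0x00
Byte 1: 0x85
0x00 XOR 0x85 = 0x85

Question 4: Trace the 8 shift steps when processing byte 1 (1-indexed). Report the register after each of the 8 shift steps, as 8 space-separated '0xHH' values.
Register before byte 1: 0x00
After XOR with byte 0x85: 0x85

Answer: 0x0D 0x1A 0x34 0x68 0xD0 0xA7 0x49 0x92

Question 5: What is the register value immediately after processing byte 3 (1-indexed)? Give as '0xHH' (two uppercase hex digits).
Answer: 0x3F

Derivation:
After byte 1 (0x85): reg=0x92
After byte 2 (0xA8): reg=0xA6
After byte 3 (0xAF): reg=0x3F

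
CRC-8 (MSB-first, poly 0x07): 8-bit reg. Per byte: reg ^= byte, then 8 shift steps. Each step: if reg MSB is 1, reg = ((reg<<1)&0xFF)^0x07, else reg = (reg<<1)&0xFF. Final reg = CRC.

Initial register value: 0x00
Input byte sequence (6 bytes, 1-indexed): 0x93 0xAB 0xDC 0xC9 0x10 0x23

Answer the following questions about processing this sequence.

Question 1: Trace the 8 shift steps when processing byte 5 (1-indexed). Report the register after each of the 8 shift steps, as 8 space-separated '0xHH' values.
Answer: 0xD9 0xB5 0x6D 0xDA 0xB3 0x61 0xC2 0x83

Derivation:
After byte 1 (0x93): reg=0xF0
After byte 2 (0xAB): reg=0x86
After byte 3 (0xDC): reg=0x81
After byte 4 (0xC9): reg=0xFF
Register before byte 5: 0xFF
After XOR with byte 0x10: 0xEF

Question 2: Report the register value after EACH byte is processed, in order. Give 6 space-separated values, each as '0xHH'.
0xF0 0x86 0x81 0xFF 0x83 0x69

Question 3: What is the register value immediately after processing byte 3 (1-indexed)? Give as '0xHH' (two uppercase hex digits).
Answer: 0x81

Derivation:
After byte 1 (0x93): reg=0xF0
After byte 2 (0xAB): reg=0x86
After byte 3 (0xDC): reg=0x81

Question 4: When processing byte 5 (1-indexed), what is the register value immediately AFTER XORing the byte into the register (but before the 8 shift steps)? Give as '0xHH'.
Register before byte 5: 0xFF
Byte 5: 0x10
0xFF XOR 0x10 = 0xEF

Answer: 0xEF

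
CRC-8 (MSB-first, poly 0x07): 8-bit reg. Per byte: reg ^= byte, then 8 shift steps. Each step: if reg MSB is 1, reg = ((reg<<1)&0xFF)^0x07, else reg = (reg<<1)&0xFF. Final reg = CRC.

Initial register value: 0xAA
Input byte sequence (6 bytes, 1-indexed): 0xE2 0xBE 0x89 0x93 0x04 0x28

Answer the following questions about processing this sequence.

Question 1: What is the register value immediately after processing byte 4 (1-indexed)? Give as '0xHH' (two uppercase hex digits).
Answer: 0x16

Derivation:
After byte 1 (0xE2): reg=0xFF
After byte 2 (0xBE): reg=0xC0
After byte 3 (0x89): reg=0xF8
After byte 4 (0x93): reg=0x16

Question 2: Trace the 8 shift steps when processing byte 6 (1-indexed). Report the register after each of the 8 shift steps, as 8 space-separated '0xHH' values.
After byte 1 (0xE2): reg=0xFF
After byte 2 (0xBE): reg=0xC0
After byte 3 (0x89): reg=0xF8
After byte 4 (0x93): reg=0x16
After byte 5 (0x04): reg=0x7E
Register before byte 6: 0x7E
After XOR with byte 0x28: 0x56

Answer: 0xAC 0x5F 0xBE 0x7B 0xF6 0xEB 0xD1 0xA5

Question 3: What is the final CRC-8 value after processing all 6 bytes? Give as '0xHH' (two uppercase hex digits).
Answer: 0xA5

Derivation:
After byte 1 (0xE2): reg=0xFF
After byte 2 (0xBE): reg=0xC0
After byte 3 (0x89): reg=0xF8
After byte 4 (0x93): reg=0x16
After byte 5 (0x04): reg=0x7E
After byte 6 (0x28): reg=0xA5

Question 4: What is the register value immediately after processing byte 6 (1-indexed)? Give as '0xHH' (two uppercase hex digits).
Answer: 0xA5

Derivation:
After byte 1 (0xE2): reg=0xFF
After byte 2 (0xBE): reg=0xC0
After byte 3 (0x89): reg=0xF8
After byte 4 (0x93): reg=0x16
After byte 5 (0x04): reg=0x7E
After byte 6 (0x28): reg=0xA5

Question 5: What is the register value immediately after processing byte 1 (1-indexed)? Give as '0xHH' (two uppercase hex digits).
After byte 1 (0xE2): reg=0xFF

Answer: 0xFF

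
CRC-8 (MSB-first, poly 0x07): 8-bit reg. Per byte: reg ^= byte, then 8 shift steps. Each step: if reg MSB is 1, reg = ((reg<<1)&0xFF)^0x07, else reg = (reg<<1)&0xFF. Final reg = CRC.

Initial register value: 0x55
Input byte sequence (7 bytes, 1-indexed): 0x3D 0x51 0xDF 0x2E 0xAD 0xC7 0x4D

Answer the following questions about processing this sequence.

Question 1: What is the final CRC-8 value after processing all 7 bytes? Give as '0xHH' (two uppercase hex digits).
After byte 1 (0x3D): reg=0x1F
After byte 2 (0x51): reg=0xED
After byte 3 (0xDF): reg=0x9E
After byte 4 (0x2E): reg=0x19
After byte 5 (0xAD): reg=0x05
After byte 6 (0xC7): reg=0x40
After byte 7 (0x4D): reg=0x23

Answer: 0x23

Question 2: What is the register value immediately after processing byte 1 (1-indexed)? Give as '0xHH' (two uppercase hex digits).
After byte 1 (0x3D): reg=0x1F

Answer: 0x1F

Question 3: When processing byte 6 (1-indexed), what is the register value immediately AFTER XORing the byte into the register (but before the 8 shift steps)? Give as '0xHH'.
Answer: 0xC2

Derivation:
Register before byte 6: 0x05
Byte 6: 0xC7
0x05 XOR 0xC7 = 0xC2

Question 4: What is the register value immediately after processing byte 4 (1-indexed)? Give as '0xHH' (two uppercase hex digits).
Answer: 0x19

Derivation:
After byte 1 (0x3D): reg=0x1F
After byte 2 (0x51): reg=0xED
After byte 3 (0xDF): reg=0x9E
After byte 4 (0x2E): reg=0x19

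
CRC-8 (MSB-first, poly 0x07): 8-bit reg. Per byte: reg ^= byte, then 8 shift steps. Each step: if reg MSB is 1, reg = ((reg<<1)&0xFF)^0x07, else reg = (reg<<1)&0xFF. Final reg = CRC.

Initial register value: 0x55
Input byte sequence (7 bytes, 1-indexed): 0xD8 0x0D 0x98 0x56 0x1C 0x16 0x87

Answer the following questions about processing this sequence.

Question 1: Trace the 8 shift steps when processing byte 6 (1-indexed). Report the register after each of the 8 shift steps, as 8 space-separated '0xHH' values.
After byte 1 (0xD8): reg=0xAA
After byte 2 (0x0D): reg=0x7C
After byte 3 (0x98): reg=0xB2
After byte 4 (0x56): reg=0xB2
After byte 5 (0x1C): reg=0x43
Register before byte 6: 0x43
After XOR with byte 0x16: 0x55

Answer: 0xAA 0x53 0xA6 0x4B 0x96 0x2B 0x56 0xAC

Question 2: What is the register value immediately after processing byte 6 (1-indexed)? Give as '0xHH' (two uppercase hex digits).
Answer: 0xAC

Derivation:
After byte 1 (0xD8): reg=0xAA
After byte 2 (0x0D): reg=0x7C
After byte 3 (0x98): reg=0xB2
After byte 4 (0x56): reg=0xB2
After byte 5 (0x1C): reg=0x43
After byte 6 (0x16): reg=0xAC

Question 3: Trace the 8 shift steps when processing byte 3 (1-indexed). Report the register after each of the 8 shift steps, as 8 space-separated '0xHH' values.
After byte 1 (0xD8): reg=0xAA
After byte 2 (0x0D): reg=0x7C
Register before byte 3: 0x7C
After XOR with byte 0x98: 0xE4

Answer: 0xCF 0x99 0x35 0x6A 0xD4 0xAF 0x59 0xB2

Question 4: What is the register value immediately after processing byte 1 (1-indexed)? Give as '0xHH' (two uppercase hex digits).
Answer: 0xAA

Derivation:
After byte 1 (0xD8): reg=0xAA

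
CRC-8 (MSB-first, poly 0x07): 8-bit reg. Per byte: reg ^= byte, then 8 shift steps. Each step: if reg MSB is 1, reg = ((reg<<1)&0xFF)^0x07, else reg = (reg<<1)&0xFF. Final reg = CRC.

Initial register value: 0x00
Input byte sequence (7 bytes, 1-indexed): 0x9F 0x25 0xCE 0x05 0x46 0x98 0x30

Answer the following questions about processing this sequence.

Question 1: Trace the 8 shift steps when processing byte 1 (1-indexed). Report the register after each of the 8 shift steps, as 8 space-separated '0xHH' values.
Register before byte 1: 0x00
After XOR with byte 0x9F: 0x9F

Answer: 0x39 0x72 0xE4 0xCF 0x99 0x35 0x6A 0xD4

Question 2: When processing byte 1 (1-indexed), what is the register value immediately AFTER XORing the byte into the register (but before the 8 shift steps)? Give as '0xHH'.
Register before byte 1: 0x00
Byte 1: 0x9F
0x00 XOR 0x9F = 0x9F

Answer: 0x9F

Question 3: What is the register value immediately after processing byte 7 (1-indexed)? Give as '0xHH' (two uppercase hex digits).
After byte 1 (0x9F): reg=0xD4
After byte 2 (0x25): reg=0xD9
After byte 3 (0xCE): reg=0x65
After byte 4 (0x05): reg=0x27
After byte 5 (0x46): reg=0x20
After byte 6 (0x98): reg=0x21
After byte 7 (0x30): reg=0x77

Answer: 0x77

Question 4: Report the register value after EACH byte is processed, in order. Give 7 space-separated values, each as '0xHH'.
0xD4 0xD9 0x65 0x27 0x20 0x21 0x77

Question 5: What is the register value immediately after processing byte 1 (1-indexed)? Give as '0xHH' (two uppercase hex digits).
Answer: 0xD4

Derivation:
After byte 1 (0x9F): reg=0xD4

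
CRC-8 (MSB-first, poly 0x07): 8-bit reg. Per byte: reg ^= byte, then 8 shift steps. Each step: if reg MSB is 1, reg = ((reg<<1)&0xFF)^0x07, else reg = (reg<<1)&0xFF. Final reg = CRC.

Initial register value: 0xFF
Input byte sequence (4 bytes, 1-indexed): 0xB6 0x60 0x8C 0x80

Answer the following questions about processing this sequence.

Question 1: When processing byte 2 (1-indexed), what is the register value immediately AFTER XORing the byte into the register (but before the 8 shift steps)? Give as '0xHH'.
Register before byte 2: 0xF8
Byte 2: 0x60
0xF8 XOR 0x60 = 0x98

Answer: 0x98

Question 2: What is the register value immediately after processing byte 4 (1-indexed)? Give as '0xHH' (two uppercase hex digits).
After byte 1 (0xB6): reg=0xF8
After byte 2 (0x60): reg=0xC1
After byte 3 (0x8C): reg=0xE4
After byte 4 (0x80): reg=0x3B

Answer: 0x3B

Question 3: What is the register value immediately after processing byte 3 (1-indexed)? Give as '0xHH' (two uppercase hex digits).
After byte 1 (0xB6): reg=0xF8
After byte 2 (0x60): reg=0xC1
After byte 3 (0x8C): reg=0xE4

Answer: 0xE4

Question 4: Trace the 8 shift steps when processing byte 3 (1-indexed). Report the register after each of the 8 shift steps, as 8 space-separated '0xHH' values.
Answer: 0x9A 0x33 0x66 0xCC 0x9F 0x39 0x72 0xE4

Derivation:
After byte 1 (0xB6): reg=0xF8
After byte 2 (0x60): reg=0xC1
Register before byte 3: 0xC1
After XOR with byte 0x8C: 0x4D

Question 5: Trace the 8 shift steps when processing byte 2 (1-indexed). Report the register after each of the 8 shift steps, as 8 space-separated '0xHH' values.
Answer: 0x37 0x6E 0xDC 0xBF 0x79 0xF2 0xE3 0xC1

Derivation:
After byte 1 (0xB6): reg=0xF8
Register before byte 2: 0xF8
After XOR with byte 0x60: 0x98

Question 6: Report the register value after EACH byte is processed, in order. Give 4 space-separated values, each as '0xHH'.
0xF8 0xC1 0xE4 0x3B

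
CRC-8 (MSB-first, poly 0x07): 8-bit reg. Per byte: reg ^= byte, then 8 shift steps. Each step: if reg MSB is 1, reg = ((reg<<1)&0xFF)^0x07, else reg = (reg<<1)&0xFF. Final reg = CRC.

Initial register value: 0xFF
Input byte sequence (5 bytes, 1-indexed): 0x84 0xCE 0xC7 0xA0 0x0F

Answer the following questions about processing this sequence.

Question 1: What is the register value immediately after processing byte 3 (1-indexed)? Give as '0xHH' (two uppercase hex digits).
After byte 1 (0x84): reg=0x66
After byte 2 (0xCE): reg=0x51
After byte 3 (0xC7): reg=0xEB

Answer: 0xEB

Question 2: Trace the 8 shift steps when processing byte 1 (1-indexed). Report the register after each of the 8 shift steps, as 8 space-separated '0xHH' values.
Register before byte 1: 0xFF
After XOR with byte 0x84: 0x7B

Answer: 0xF6 0xEB 0xD1 0xA5 0x4D 0x9A 0x33 0x66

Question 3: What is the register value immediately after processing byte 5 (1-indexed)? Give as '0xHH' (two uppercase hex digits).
After byte 1 (0x84): reg=0x66
After byte 2 (0xCE): reg=0x51
After byte 3 (0xC7): reg=0xEB
After byte 4 (0xA0): reg=0xF6
After byte 5 (0x0F): reg=0xE1

Answer: 0xE1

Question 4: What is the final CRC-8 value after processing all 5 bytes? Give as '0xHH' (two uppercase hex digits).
Answer: 0xE1

Derivation:
After byte 1 (0x84): reg=0x66
After byte 2 (0xCE): reg=0x51
After byte 3 (0xC7): reg=0xEB
After byte 4 (0xA0): reg=0xF6
After byte 5 (0x0F): reg=0xE1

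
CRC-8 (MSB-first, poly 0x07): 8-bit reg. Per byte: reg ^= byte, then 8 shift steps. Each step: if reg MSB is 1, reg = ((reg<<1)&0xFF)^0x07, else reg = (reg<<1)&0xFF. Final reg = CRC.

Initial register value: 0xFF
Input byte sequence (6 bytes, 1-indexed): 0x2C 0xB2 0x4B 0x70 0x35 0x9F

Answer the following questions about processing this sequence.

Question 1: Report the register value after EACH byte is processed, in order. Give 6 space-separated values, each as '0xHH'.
0x37 0x92 0x01 0x50 0x3C 0x60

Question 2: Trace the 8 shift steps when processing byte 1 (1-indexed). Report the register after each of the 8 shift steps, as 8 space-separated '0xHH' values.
Answer: 0xA1 0x45 0x8A 0x13 0x26 0x4C 0x98 0x37

Derivation:
Register before byte 1: 0xFF
After XOR with byte 0x2C: 0xD3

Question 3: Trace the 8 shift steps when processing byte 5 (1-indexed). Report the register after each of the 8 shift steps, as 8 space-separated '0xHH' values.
After byte 1 (0x2C): reg=0x37
After byte 2 (0xB2): reg=0x92
After byte 3 (0x4B): reg=0x01
After byte 4 (0x70): reg=0x50
Register before byte 5: 0x50
After XOR with byte 0x35: 0x65

Answer: 0xCA 0x93 0x21 0x42 0x84 0x0F 0x1E 0x3C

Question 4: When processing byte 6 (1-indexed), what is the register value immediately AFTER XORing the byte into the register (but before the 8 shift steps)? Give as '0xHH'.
Answer: 0xA3

Derivation:
Register before byte 6: 0x3C
Byte 6: 0x9F
0x3C XOR 0x9F = 0xA3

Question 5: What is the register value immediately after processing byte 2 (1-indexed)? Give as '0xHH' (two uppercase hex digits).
After byte 1 (0x2C): reg=0x37
After byte 2 (0xB2): reg=0x92

Answer: 0x92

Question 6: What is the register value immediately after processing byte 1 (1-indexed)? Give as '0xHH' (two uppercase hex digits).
After byte 1 (0x2C): reg=0x37

Answer: 0x37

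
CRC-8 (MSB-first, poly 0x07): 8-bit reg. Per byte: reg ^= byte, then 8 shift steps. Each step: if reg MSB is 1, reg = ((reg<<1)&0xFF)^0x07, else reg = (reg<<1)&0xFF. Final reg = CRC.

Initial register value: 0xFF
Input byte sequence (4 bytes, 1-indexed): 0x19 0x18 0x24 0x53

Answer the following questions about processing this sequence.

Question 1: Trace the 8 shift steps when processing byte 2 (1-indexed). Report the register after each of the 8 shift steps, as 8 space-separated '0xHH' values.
After byte 1 (0x19): reg=0xBC
Register before byte 2: 0xBC
After XOR with byte 0x18: 0xA4

Answer: 0x4F 0x9E 0x3B 0x76 0xEC 0xDF 0xB9 0x75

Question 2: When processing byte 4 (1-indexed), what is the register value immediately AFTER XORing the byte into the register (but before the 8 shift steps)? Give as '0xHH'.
Register before byte 4: 0xB0
Byte 4: 0x53
0xB0 XOR 0x53 = 0xE3

Answer: 0xE3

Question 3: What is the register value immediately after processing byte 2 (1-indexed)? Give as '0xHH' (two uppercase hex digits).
After byte 1 (0x19): reg=0xBC
After byte 2 (0x18): reg=0x75

Answer: 0x75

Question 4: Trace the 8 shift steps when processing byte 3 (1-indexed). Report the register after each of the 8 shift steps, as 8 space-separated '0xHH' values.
After byte 1 (0x19): reg=0xBC
After byte 2 (0x18): reg=0x75
Register before byte 3: 0x75
After XOR with byte 0x24: 0x51

Answer: 0xA2 0x43 0x86 0x0B 0x16 0x2C 0x58 0xB0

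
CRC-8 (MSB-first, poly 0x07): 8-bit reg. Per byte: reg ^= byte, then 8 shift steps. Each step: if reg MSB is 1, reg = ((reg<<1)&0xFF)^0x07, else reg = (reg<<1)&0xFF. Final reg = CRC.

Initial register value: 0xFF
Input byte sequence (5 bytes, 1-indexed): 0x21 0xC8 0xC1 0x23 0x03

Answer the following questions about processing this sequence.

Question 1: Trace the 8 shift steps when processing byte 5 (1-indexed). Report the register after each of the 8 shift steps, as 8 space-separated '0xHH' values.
Answer: 0x89 0x15 0x2A 0x54 0xA8 0x57 0xAE 0x5B

Derivation:
After byte 1 (0x21): reg=0x14
After byte 2 (0xC8): reg=0x1A
After byte 3 (0xC1): reg=0x0F
After byte 4 (0x23): reg=0xC4
Register before byte 5: 0xC4
After XOR with byte 0x03: 0xC7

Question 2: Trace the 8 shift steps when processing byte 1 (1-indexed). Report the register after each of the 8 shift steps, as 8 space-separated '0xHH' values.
Register before byte 1: 0xFF
After XOR with byte 0x21: 0xDE

Answer: 0xBB 0x71 0xE2 0xC3 0x81 0x05 0x0A 0x14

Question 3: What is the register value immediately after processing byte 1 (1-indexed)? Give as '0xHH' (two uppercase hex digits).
Answer: 0x14

Derivation:
After byte 1 (0x21): reg=0x14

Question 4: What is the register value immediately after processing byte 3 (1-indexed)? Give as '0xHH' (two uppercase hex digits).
Answer: 0x0F

Derivation:
After byte 1 (0x21): reg=0x14
After byte 2 (0xC8): reg=0x1A
After byte 3 (0xC1): reg=0x0F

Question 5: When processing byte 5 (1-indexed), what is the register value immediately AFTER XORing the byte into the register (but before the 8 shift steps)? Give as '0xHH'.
Register before byte 5: 0xC4
Byte 5: 0x03
0xC4 XOR 0x03 = 0xC7

Answer: 0xC7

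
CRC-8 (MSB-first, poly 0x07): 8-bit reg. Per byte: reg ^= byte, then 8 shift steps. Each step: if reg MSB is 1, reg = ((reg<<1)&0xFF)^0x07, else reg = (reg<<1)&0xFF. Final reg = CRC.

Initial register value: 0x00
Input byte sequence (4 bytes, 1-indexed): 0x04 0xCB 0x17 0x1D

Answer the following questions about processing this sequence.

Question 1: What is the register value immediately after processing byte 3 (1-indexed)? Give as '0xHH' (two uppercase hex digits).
After byte 1 (0x04): reg=0x1C
After byte 2 (0xCB): reg=0x2B
After byte 3 (0x17): reg=0xB4

Answer: 0xB4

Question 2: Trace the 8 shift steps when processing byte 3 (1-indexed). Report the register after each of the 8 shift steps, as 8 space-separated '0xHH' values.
Answer: 0x78 0xF0 0xE7 0xC9 0x95 0x2D 0x5A 0xB4

Derivation:
After byte 1 (0x04): reg=0x1C
After byte 2 (0xCB): reg=0x2B
Register before byte 3: 0x2B
After XOR with byte 0x17: 0x3C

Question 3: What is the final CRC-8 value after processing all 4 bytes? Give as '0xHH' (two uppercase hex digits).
After byte 1 (0x04): reg=0x1C
After byte 2 (0xCB): reg=0x2B
After byte 3 (0x17): reg=0xB4
After byte 4 (0x1D): reg=0x56

Answer: 0x56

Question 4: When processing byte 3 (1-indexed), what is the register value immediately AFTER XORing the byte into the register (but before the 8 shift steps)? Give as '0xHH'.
Register before byte 3: 0x2B
Byte 3: 0x17
0x2B XOR 0x17 = 0x3C

Answer: 0x3C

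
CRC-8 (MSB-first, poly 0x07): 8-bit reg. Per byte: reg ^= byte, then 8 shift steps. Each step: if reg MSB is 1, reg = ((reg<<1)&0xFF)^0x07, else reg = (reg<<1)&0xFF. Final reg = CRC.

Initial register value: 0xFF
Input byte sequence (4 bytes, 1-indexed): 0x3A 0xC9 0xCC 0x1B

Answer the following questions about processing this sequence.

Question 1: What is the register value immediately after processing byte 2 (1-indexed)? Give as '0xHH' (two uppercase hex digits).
After byte 1 (0x3A): reg=0x55
After byte 2 (0xC9): reg=0xDD

Answer: 0xDD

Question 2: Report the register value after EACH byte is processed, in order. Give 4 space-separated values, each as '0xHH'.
0x55 0xDD 0x77 0x03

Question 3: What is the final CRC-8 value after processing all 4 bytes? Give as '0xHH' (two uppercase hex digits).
Answer: 0x03

Derivation:
After byte 1 (0x3A): reg=0x55
After byte 2 (0xC9): reg=0xDD
After byte 3 (0xCC): reg=0x77
After byte 4 (0x1B): reg=0x03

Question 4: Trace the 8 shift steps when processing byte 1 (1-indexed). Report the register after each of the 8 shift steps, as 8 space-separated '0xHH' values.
Answer: 0x8D 0x1D 0x3A 0x74 0xE8 0xD7 0xA9 0x55

Derivation:
Register before byte 1: 0xFF
After XOR with byte 0x3A: 0xC5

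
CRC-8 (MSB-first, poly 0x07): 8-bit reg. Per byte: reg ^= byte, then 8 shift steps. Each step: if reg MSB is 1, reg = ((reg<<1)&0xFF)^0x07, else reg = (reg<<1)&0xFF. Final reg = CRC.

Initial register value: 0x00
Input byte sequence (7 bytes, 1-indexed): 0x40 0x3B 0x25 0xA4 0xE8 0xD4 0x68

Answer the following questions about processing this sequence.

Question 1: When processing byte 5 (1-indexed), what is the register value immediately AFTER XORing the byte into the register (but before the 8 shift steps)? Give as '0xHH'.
Register before byte 5: 0x0C
Byte 5: 0xE8
0x0C XOR 0xE8 = 0xE4

Answer: 0xE4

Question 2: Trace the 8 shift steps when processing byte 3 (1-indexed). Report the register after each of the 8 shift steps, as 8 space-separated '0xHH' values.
After byte 1 (0x40): reg=0xC7
After byte 2 (0x3B): reg=0xFA
Register before byte 3: 0xFA
After XOR with byte 0x25: 0xDF

Answer: 0xB9 0x75 0xEA 0xD3 0xA1 0x45 0x8A 0x13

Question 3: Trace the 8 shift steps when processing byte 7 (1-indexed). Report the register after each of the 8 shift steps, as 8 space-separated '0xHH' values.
Answer: 0xBA 0x73 0xE6 0xCB 0x91 0x25 0x4A 0x94

Derivation:
After byte 1 (0x40): reg=0xC7
After byte 2 (0x3B): reg=0xFA
After byte 3 (0x25): reg=0x13
After byte 4 (0xA4): reg=0x0C
After byte 5 (0xE8): reg=0xB2
After byte 6 (0xD4): reg=0x35
Register before byte 7: 0x35
After XOR with byte 0x68: 0x5D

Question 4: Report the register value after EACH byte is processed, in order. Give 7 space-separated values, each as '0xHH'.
0xC7 0xFA 0x13 0x0C 0xB2 0x35 0x94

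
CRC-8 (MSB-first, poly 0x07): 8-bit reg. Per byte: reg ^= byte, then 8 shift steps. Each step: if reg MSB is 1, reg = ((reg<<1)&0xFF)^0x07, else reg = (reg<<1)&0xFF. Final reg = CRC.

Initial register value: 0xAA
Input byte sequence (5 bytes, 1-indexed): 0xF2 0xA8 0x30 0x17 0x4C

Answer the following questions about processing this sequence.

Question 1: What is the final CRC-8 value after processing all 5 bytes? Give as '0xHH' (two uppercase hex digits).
Answer: 0x92

Derivation:
After byte 1 (0xF2): reg=0x8F
After byte 2 (0xA8): reg=0xF5
After byte 3 (0x30): reg=0x55
After byte 4 (0x17): reg=0xC9
After byte 5 (0x4C): reg=0x92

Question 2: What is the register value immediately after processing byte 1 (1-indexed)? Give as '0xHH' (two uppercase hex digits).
After byte 1 (0xF2): reg=0x8F

Answer: 0x8F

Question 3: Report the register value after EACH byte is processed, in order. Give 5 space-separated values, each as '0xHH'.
0x8F 0xF5 0x55 0xC9 0x92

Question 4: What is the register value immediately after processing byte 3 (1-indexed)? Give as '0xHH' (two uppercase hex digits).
After byte 1 (0xF2): reg=0x8F
After byte 2 (0xA8): reg=0xF5
After byte 3 (0x30): reg=0x55

Answer: 0x55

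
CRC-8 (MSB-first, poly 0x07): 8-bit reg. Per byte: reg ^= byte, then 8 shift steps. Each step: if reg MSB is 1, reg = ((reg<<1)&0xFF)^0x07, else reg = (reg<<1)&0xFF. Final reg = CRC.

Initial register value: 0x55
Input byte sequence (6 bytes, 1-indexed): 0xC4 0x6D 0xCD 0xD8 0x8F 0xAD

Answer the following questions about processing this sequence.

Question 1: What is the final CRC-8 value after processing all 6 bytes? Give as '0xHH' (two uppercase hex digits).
After byte 1 (0xC4): reg=0xFE
After byte 2 (0x6D): reg=0xF0
After byte 3 (0xCD): reg=0xB3
After byte 4 (0xD8): reg=0x16
After byte 5 (0x8F): reg=0xC6
After byte 6 (0xAD): reg=0x16

Answer: 0x16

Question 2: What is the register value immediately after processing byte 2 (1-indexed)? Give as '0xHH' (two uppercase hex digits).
After byte 1 (0xC4): reg=0xFE
After byte 2 (0x6D): reg=0xF0

Answer: 0xF0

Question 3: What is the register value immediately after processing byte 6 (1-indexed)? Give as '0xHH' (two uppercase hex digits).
After byte 1 (0xC4): reg=0xFE
After byte 2 (0x6D): reg=0xF0
After byte 3 (0xCD): reg=0xB3
After byte 4 (0xD8): reg=0x16
After byte 5 (0x8F): reg=0xC6
After byte 6 (0xAD): reg=0x16

Answer: 0x16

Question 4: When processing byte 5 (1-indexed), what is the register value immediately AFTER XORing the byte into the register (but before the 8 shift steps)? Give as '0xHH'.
Register before byte 5: 0x16
Byte 5: 0x8F
0x16 XOR 0x8F = 0x99

Answer: 0x99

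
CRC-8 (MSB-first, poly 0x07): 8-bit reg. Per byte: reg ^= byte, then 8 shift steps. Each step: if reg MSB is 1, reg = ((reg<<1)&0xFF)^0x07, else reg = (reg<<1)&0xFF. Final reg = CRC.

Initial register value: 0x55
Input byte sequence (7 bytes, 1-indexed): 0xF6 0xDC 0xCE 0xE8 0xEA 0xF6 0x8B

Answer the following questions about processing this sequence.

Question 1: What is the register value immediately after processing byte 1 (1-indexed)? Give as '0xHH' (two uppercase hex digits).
After byte 1 (0xF6): reg=0x60

Answer: 0x60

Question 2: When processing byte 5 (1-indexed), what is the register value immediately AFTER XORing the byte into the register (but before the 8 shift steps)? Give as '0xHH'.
Register before byte 5: 0xBD
Byte 5: 0xEA
0xBD XOR 0xEA = 0x57

Answer: 0x57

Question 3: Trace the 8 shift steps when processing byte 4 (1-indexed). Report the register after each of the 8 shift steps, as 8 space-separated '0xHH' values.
After byte 1 (0xF6): reg=0x60
After byte 2 (0xDC): reg=0x3D
After byte 3 (0xCE): reg=0xD7
Register before byte 4: 0xD7
After XOR with byte 0xE8: 0x3F

Answer: 0x7E 0xFC 0xFF 0xF9 0xF5 0xED 0xDD 0xBD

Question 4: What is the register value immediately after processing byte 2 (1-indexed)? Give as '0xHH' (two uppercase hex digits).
After byte 1 (0xF6): reg=0x60
After byte 2 (0xDC): reg=0x3D

Answer: 0x3D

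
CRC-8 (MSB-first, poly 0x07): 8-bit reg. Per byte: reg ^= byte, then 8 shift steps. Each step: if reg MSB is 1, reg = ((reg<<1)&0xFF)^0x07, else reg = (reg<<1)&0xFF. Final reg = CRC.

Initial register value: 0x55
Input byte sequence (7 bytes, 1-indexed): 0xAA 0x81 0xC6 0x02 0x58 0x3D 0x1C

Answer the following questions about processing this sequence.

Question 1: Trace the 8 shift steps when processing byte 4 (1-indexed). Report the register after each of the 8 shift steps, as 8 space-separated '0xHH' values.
Answer: 0xAB 0x51 0xA2 0x43 0x86 0x0B 0x16 0x2C

Derivation:
After byte 1 (0xAA): reg=0xF3
After byte 2 (0x81): reg=0x59
After byte 3 (0xC6): reg=0xD4
Register before byte 4: 0xD4
After XOR with byte 0x02: 0xD6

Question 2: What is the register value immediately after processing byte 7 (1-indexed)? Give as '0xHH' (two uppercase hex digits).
Answer: 0x88

Derivation:
After byte 1 (0xAA): reg=0xF3
After byte 2 (0x81): reg=0x59
After byte 3 (0xC6): reg=0xD4
After byte 4 (0x02): reg=0x2C
After byte 5 (0x58): reg=0x4B
After byte 6 (0x3D): reg=0x45
After byte 7 (0x1C): reg=0x88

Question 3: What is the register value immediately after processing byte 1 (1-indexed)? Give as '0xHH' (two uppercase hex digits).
After byte 1 (0xAA): reg=0xF3

Answer: 0xF3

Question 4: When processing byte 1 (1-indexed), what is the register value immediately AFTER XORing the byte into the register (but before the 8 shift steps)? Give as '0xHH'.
Register before byte 1: 0x55
Byte 1: 0xAA
0x55 XOR 0xAA = 0xFF

Answer: 0xFF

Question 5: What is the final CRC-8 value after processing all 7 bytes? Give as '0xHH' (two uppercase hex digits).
Answer: 0x88

Derivation:
After byte 1 (0xAA): reg=0xF3
After byte 2 (0x81): reg=0x59
After byte 3 (0xC6): reg=0xD4
After byte 4 (0x02): reg=0x2C
After byte 5 (0x58): reg=0x4B
After byte 6 (0x3D): reg=0x45
After byte 7 (0x1C): reg=0x88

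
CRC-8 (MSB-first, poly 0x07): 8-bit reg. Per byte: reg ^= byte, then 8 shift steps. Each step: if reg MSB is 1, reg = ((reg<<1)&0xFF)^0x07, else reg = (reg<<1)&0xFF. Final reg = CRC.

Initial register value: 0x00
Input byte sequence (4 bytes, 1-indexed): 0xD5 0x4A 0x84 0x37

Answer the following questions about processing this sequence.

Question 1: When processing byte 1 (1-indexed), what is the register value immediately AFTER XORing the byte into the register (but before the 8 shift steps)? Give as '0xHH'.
Answer: 0xD5

Derivation:
Register before byte 1: 0x00
Byte 1: 0xD5
0x00 XOR 0xD5 = 0xD5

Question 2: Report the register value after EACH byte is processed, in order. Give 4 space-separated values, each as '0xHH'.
0x25 0x0A 0xA3 0xE5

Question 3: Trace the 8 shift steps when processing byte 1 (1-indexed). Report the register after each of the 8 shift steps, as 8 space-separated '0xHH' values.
Register before byte 1: 0x00
After XOR with byte 0xD5: 0xD5

Answer: 0xAD 0x5D 0xBA 0x73 0xE6 0xCB 0x91 0x25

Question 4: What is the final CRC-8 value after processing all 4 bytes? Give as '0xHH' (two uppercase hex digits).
Answer: 0xE5

Derivation:
After byte 1 (0xD5): reg=0x25
After byte 2 (0x4A): reg=0x0A
After byte 3 (0x84): reg=0xA3
After byte 4 (0x37): reg=0xE5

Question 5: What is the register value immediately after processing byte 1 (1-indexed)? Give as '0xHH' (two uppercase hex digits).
Answer: 0x25

Derivation:
After byte 1 (0xD5): reg=0x25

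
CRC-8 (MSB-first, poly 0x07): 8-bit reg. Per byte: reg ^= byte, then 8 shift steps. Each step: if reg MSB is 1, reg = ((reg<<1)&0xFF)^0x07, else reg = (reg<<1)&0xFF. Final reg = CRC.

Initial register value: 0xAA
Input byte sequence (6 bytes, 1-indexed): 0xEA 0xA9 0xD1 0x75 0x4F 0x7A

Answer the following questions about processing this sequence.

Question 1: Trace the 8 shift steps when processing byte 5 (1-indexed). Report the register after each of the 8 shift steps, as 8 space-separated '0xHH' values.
After byte 1 (0xEA): reg=0xC7
After byte 2 (0xA9): reg=0x0D
After byte 3 (0xD1): reg=0x1A
After byte 4 (0x75): reg=0x0A
Register before byte 5: 0x0A
After XOR with byte 0x4F: 0x45

Answer: 0x8A 0x13 0x26 0x4C 0x98 0x37 0x6E 0xDC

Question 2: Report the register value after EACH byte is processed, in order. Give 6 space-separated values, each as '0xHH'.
0xC7 0x0D 0x1A 0x0A 0xDC 0x7B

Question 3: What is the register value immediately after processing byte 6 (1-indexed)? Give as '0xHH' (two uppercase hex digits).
Answer: 0x7B

Derivation:
After byte 1 (0xEA): reg=0xC7
After byte 2 (0xA9): reg=0x0D
After byte 3 (0xD1): reg=0x1A
After byte 4 (0x75): reg=0x0A
After byte 5 (0x4F): reg=0xDC
After byte 6 (0x7A): reg=0x7B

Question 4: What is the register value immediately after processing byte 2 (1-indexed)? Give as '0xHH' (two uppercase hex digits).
Answer: 0x0D

Derivation:
After byte 1 (0xEA): reg=0xC7
After byte 2 (0xA9): reg=0x0D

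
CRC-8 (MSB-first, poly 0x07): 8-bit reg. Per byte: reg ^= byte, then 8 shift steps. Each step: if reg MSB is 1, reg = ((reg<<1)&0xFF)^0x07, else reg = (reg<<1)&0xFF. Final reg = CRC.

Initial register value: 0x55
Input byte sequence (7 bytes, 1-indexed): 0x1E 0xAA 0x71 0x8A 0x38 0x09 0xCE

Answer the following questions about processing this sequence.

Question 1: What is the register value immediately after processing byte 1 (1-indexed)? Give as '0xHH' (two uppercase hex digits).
After byte 1 (0x1E): reg=0xF6

Answer: 0xF6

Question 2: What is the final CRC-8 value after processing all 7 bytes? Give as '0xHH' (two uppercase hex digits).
After byte 1 (0x1E): reg=0xF6
After byte 2 (0xAA): reg=0x93
After byte 3 (0x71): reg=0xA0
After byte 4 (0x8A): reg=0xD6
After byte 5 (0x38): reg=0x84
After byte 6 (0x09): reg=0xAA
After byte 7 (0xCE): reg=0x3B

Answer: 0x3B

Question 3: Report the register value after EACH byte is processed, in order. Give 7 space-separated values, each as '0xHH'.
0xF6 0x93 0xA0 0xD6 0x84 0xAA 0x3B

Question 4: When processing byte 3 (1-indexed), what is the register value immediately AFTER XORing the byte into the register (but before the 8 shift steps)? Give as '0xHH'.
Register before byte 3: 0x93
Byte 3: 0x71
0x93 XOR 0x71 = 0xE2

Answer: 0xE2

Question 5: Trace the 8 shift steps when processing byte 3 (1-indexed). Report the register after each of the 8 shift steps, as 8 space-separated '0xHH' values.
After byte 1 (0x1E): reg=0xF6
After byte 2 (0xAA): reg=0x93
Register before byte 3: 0x93
After XOR with byte 0x71: 0xE2

Answer: 0xC3 0x81 0x05 0x0A 0x14 0x28 0x50 0xA0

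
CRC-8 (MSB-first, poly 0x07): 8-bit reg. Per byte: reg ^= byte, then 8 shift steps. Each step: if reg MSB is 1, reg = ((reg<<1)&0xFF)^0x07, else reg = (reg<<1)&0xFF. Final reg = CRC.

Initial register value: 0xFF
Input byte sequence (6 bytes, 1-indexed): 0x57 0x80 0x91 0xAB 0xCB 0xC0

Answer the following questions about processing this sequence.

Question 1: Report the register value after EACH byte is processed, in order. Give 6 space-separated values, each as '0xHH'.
0x51 0x39 0x51 0xE8 0xE9 0xDF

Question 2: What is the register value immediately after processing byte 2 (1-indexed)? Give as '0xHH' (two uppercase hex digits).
After byte 1 (0x57): reg=0x51
After byte 2 (0x80): reg=0x39

Answer: 0x39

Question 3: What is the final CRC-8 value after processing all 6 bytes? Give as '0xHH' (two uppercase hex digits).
After byte 1 (0x57): reg=0x51
After byte 2 (0x80): reg=0x39
After byte 3 (0x91): reg=0x51
After byte 4 (0xAB): reg=0xE8
After byte 5 (0xCB): reg=0xE9
After byte 6 (0xC0): reg=0xDF

Answer: 0xDF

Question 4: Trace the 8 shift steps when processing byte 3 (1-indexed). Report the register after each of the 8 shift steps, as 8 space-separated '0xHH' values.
Answer: 0x57 0xAE 0x5B 0xB6 0x6B 0xD6 0xAB 0x51

Derivation:
After byte 1 (0x57): reg=0x51
After byte 2 (0x80): reg=0x39
Register before byte 3: 0x39
After XOR with byte 0x91: 0xA8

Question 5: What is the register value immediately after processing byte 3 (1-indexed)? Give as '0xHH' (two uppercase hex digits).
After byte 1 (0x57): reg=0x51
After byte 2 (0x80): reg=0x39
After byte 3 (0x91): reg=0x51

Answer: 0x51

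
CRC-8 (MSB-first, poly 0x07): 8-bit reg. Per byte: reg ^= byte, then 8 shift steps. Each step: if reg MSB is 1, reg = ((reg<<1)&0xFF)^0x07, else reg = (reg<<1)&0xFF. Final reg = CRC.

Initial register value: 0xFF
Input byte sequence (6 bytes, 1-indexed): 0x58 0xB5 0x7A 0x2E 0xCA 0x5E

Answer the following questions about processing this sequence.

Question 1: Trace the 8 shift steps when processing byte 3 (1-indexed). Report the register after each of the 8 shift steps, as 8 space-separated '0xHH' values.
Answer: 0x16 0x2C 0x58 0xB0 0x67 0xCE 0x9B 0x31

Derivation:
After byte 1 (0x58): reg=0x7C
After byte 2 (0xB5): reg=0x71
Register before byte 3: 0x71
After XOR with byte 0x7A: 0x0B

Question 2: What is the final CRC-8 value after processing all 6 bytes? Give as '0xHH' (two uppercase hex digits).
Answer: 0x17

Derivation:
After byte 1 (0x58): reg=0x7C
After byte 2 (0xB5): reg=0x71
After byte 3 (0x7A): reg=0x31
After byte 4 (0x2E): reg=0x5D
After byte 5 (0xCA): reg=0xEC
After byte 6 (0x5E): reg=0x17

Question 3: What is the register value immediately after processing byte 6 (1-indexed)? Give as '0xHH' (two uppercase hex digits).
After byte 1 (0x58): reg=0x7C
After byte 2 (0xB5): reg=0x71
After byte 3 (0x7A): reg=0x31
After byte 4 (0x2E): reg=0x5D
After byte 5 (0xCA): reg=0xEC
After byte 6 (0x5E): reg=0x17

Answer: 0x17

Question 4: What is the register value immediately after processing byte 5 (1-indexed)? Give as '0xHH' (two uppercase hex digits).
After byte 1 (0x58): reg=0x7C
After byte 2 (0xB5): reg=0x71
After byte 3 (0x7A): reg=0x31
After byte 4 (0x2E): reg=0x5D
After byte 5 (0xCA): reg=0xEC

Answer: 0xEC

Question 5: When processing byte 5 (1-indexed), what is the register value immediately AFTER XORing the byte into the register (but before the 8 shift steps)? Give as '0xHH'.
Answer: 0x97

Derivation:
Register before byte 5: 0x5D
Byte 5: 0xCA
0x5D XOR 0xCA = 0x97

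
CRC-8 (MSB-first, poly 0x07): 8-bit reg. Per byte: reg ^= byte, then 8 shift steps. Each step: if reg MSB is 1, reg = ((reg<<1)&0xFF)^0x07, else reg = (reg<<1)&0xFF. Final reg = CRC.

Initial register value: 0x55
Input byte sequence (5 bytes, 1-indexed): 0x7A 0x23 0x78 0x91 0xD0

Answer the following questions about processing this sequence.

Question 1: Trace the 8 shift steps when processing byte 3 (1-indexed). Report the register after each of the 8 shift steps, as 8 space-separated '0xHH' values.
After byte 1 (0x7A): reg=0xCD
After byte 2 (0x23): reg=0x84
Register before byte 3: 0x84
After XOR with byte 0x78: 0xFC

Answer: 0xFF 0xF9 0xF5 0xED 0xDD 0xBD 0x7D 0xFA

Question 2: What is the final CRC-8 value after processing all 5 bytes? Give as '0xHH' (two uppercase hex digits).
After byte 1 (0x7A): reg=0xCD
After byte 2 (0x23): reg=0x84
After byte 3 (0x78): reg=0xFA
After byte 4 (0x91): reg=0x16
After byte 5 (0xD0): reg=0x5C

Answer: 0x5C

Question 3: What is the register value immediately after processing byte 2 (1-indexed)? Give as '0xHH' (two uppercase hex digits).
After byte 1 (0x7A): reg=0xCD
After byte 2 (0x23): reg=0x84

Answer: 0x84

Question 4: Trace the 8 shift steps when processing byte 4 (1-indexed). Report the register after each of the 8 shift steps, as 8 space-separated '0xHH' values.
After byte 1 (0x7A): reg=0xCD
After byte 2 (0x23): reg=0x84
After byte 3 (0x78): reg=0xFA
Register before byte 4: 0xFA
After XOR with byte 0x91: 0x6B

Answer: 0xD6 0xAB 0x51 0xA2 0x43 0x86 0x0B 0x16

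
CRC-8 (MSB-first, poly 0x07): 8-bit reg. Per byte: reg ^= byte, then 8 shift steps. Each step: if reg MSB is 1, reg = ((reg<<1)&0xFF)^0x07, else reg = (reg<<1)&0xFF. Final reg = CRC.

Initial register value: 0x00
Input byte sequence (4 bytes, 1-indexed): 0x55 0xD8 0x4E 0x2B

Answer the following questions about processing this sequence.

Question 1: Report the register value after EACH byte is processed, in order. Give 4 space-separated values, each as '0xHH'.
0xAC 0x4B 0x1B 0x90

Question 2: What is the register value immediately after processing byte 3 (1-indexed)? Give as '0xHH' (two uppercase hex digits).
Answer: 0x1B

Derivation:
After byte 1 (0x55): reg=0xAC
After byte 2 (0xD8): reg=0x4B
After byte 3 (0x4E): reg=0x1B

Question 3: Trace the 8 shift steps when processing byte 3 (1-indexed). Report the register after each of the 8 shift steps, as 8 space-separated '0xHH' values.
After byte 1 (0x55): reg=0xAC
After byte 2 (0xD8): reg=0x4B
Register before byte 3: 0x4B
After XOR with byte 0x4E: 0x05

Answer: 0x0A 0x14 0x28 0x50 0xA0 0x47 0x8E 0x1B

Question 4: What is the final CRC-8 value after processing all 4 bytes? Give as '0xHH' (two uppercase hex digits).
Answer: 0x90

Derivation:
After byte 1 (0x55): reg=0xAC
After byte 2 (0xD8): reg=0x4B
After byte 3 (0x4E): reg=0x1B
After byte 4 (0x2B): reg=0x90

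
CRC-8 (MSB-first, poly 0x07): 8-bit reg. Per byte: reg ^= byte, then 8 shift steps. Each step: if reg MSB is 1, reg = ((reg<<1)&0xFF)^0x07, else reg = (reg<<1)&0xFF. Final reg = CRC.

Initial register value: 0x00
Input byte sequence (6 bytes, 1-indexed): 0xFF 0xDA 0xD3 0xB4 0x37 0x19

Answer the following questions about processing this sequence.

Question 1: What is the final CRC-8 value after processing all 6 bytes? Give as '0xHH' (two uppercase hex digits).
After byte 1 (0xFF): reg=0xF3
After byte 2 (0xDA): reg=0xDF
After byte 3 (0xD3): reg=0x24
After byte 4 (0xB4): reg=0xF9
After byte 5 (0x37): reg=0x64
After byte 6 (0x19): reg=0x74

Answer: 0x74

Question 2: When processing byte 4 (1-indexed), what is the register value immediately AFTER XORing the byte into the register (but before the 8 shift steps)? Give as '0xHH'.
Answer: 0x90

Derivation:
Register before byte 4: 0x24
Byte 4: 0xB4
0x24 XOR 0xB4 = 0x90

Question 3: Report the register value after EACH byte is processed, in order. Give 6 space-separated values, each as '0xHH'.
0xF3 0xDF 0x24 0xF9 0x64 0x74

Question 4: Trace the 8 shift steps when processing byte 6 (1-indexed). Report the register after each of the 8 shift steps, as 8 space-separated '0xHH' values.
Answer: 0xFA 0xF3 0xE1 0xC5 0x8D 0x1D 0x3A 0x74

Derivation:
After byte 1 (0xFF): reg=0xF3
After byte 2 (0xDA): reg=0xDF
After byte 3 (0xD3): reg=0x24
After byte 4 (0xB4): reg=0xF9
After byte 5 (0x37): reg=0x64
Register before byte 6: 0x64
After XOR with byte 0x19: 0x7D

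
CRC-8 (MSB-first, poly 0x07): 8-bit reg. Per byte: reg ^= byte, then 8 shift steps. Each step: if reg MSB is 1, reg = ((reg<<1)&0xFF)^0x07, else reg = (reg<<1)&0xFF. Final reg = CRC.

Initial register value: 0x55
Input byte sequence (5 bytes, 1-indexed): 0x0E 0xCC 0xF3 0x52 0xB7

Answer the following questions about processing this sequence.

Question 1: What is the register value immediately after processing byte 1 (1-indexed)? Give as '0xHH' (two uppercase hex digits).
Answer: 0x86

Derivation:
After byte 1 (0x0E): reg=0x86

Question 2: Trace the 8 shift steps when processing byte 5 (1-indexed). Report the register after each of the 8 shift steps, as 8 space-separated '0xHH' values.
After byte 1 (0x0E): reg=0x86
After byte 2 (0xCC): reg=0xF1
After byte 3 (0xF3): reg=0x0E
After byte 4 (0x52): reg=0x93
Register before byte 5: 0x93
After XOR with byte 0xB7: 0x24

Answer: 0x48 0x90 0x27 0x4E 0x9C 0x3F 0x7E 0xFC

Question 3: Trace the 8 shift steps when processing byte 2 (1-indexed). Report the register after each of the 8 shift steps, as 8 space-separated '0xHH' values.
After byte 1 (0x0E): reg=0x86
Register before byte 2: 0x86
After XOR with byte 0xCC: 0x4A

Answer: 0x94 0x2F 0x5E 0xBC 0x7F 0xFE 0xFB 0xF1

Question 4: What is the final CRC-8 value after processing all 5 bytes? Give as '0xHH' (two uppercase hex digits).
After byte 1 (0x0E): reg=0x86
After byte 2 (0xCC): reg=0xF1
After byte 3 (0xF3): reg=0x0E
After byte 4 (0x52): reg=0x93
After byte 5 (0xB7): reg=0xFC

Answer: 0xFC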